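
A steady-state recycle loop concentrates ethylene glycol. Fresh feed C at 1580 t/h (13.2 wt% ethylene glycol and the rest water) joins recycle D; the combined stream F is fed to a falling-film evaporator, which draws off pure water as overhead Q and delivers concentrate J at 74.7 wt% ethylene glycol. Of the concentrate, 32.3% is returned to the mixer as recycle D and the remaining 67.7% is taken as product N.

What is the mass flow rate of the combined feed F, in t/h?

Overall ethylene glycol balance (none leaves overhead): ethylene glycol in fresh feed = ethylene glycol in product, i.e. 1580×0.132 = (1−0.323)·J·0.747.
J = 208.56/(0.747×0.677) = 412.4 t/h.
Recycle D = 0.323×412.4 = 133.21 t/h.
Combined feed F = 1580 + 133.21 = 1713.2 t/h.

1713 t/h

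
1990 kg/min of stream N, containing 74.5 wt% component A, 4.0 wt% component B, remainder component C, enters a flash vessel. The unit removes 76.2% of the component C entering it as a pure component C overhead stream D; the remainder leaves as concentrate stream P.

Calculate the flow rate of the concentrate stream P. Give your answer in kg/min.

1664 kg/min

component C entering = 1990×0.215 = 427.85 kg/min; overhead removed = 0.762×427.85 = 326.02 kg/min.
Concentrate = 1990 − 326.02 = 1664 kg/min.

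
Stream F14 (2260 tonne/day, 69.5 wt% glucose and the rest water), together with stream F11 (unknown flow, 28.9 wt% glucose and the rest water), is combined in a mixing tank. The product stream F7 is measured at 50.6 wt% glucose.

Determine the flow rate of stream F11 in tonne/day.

1968 tonne/day

Let F11 be the unknown flow. Total out = 2260 + F11.
glucose balance: 1570.7 + 0.289·F11 = 0.506·(2260 + F11)
(0.289 − 0.506)·F11 = 0.506×2260 − 1570.7 = -427.14
F11 = -427.14 / -0.217 = 1968.4 tonne/day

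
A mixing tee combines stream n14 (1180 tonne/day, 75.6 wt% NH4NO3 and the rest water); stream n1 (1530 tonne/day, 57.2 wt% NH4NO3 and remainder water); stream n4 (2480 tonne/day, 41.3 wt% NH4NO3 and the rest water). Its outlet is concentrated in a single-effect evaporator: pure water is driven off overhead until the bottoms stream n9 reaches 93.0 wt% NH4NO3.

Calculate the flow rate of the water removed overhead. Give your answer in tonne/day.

NH4NO3 entering = 1180×0.756 + 1530×0.572 + 2480×0.413 = 2791.5 tonne/day.
All NH4NO3 reports to n9, so n9 = 2791.5/0.930 = 3001.6 tonne/day.
Total feed = 5190 tonne/day; overhead = 5190 − 3001.6 = 2188.4 tonne/day.

2188 tonne/day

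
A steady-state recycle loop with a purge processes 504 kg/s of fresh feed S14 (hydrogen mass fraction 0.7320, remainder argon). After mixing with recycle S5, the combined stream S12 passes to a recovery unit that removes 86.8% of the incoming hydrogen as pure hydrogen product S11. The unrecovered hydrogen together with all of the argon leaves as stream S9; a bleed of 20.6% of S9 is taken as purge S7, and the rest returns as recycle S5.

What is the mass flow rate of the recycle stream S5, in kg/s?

563.8 kg/s

argon enters only via S14 and leaves only via the purge: 504×0.268 = 0.206×(argon in S9), and the recovery unit passes all argon, so argon in S12 = argon in S9 = 655.69 kg/s.
hydrogen in S12: m_A = 504×0.732 + (1−0.206)·(1−0.868)·m_A, so m_A = 368.93/0.8952 = 412.12 kg/s.
S9 = (1−0.868)×412.12 + 655.69 = 710.09 kg/s.
Recycle S5 = (1−0.206)×710.09 = 563.81 kg/s.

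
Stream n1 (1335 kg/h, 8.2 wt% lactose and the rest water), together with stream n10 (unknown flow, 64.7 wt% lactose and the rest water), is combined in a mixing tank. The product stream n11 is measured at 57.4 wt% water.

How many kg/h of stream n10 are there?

Let n10 be the unknown flow. Total out = 1335 + n10.
water balance: 1225.5 + 0.353·n10 = 0.574·(1335 + n10)
(0.353 − 0.574)·n10 = 0.574×1335 − 1225.5 = -459.24
n10 = -459.24 / -0.221 = 2078 kg/h

2078 kg/h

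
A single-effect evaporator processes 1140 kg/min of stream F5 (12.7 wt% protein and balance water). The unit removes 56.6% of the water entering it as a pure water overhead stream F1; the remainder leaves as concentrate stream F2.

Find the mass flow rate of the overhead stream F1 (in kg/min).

water entering = 1140×0.873 = 995.22 kg/min; overhead removed = 0.566×995.22 = 563.29 kg/min.

563.3 kg/min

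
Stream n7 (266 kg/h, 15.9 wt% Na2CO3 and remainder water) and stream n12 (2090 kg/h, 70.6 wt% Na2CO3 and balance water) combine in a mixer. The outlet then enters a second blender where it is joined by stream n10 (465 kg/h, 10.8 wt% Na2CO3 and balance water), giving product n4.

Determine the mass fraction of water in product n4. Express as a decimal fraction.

0.4441

Overall, product flow = 2821 kg/h.
water in = 266×0.841 + 2090×0.294 + 465×0.892 = 1252.9 kg/h.
water fraction in n4 = 0.4441.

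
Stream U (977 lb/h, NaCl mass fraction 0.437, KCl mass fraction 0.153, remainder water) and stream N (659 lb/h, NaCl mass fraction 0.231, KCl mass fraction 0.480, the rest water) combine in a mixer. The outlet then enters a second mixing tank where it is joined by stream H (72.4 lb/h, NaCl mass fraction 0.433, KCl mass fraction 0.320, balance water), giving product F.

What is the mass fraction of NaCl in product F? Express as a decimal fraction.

0.357

Overall, product flow = 1708.4 lb/h.
NaCl in = 977×0.437 + 659×0.231 + 72.4×0.433 = 610.53 lb/h.
NaCl fraction in F = 0.357.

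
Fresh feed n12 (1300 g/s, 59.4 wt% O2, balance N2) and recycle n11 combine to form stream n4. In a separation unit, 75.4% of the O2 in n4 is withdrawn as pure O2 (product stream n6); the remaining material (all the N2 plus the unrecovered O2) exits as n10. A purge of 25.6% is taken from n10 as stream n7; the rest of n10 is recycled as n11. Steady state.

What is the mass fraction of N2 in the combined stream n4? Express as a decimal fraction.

N2 enters only via n12 and leaves only via the purge: 1300×0.406 = 0.256×(N2 in n10), and the separation unit passes all N2, so N2 in n4 = N2 in n10 = 2061.7 g/s.
O2 in n4: m_A = 1300×0.594 + (1−0.256)·(1−0.754)·m_A, so m_A = 772.2/0.8170 = 945.19 g/s.
n4 = 945.19 + 2061.7 = 3006.9 g/s.
N2 fraction in n4 = 2061.7/3006.9 = 0.686.

0.686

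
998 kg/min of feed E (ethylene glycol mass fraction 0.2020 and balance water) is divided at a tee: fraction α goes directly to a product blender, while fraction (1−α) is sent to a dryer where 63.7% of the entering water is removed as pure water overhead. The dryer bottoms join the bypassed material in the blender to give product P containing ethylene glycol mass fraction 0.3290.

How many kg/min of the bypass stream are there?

All 998×0.202 = 201.6 kg/min of ethylene glycol reaches P, so P = 201.6/0.329 = 612.75 kg/min and vapour = 385.25 kg/min.
The evaporator receives (1−α)·998 of feed at 0.798 water and removes 0.637 of that water:
0.637×0.798×(1−α)×998 = 385.25
(1−α) = 385.25/507.31 = 0.7594;  α = 0.2406.
Bypass flow = 0.2406×998 = 240.13 kg/min.

240.1 kg/min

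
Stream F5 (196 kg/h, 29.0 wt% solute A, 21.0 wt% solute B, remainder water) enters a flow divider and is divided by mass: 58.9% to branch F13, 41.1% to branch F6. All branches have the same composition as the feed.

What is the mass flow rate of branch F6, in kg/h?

80.56 kg/h

Branch F6 flow = 0.411×196 = 80.556 kg/h.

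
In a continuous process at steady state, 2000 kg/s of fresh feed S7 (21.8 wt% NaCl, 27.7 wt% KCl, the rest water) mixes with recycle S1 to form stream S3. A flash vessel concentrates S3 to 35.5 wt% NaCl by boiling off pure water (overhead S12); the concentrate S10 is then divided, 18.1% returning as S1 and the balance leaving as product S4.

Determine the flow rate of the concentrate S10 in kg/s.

1500 kg/s

Overall NaCl balance (none leaves overhead): NaCl in fresh feed = NaCl in product, i.e. 2000×0.218 = (1−0.181)·S10·0.355.
S10 = 436/(0.355×0.819) = 1499.6 kg/s.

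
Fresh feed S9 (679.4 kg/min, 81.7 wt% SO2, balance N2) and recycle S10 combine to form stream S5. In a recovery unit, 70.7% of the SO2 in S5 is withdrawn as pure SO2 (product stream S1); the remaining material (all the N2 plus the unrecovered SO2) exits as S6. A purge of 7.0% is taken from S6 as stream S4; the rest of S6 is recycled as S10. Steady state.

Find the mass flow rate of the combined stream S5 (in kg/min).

N2 enters only via S9 and leaves only via the purge: 679.4×0.183 = 0.070×(N2 in S6), and the recovery unit passes all N2, so N2 in S5 = N2 in S6 = 1776.1 kg/min.
SO2 in S5: m_A = 679.4×0.817 + (1−0.070)·(1−0.707)·m_A, so m_A = 555.07/0.7275 = 762.97 kg/min.
S5 = 762.97 + 1776.1 = 2539.1 kg/min.

2539 kg/min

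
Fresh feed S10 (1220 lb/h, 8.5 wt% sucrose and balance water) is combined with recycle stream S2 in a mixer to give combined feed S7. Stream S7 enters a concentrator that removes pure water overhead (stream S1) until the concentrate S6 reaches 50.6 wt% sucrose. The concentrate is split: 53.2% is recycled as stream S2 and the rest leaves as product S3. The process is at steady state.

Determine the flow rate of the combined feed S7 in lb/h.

1453 lb/h

Overall sucrose balance (none leaves overhead): sucrose in fresh feed = sucrose in product, i.e. 1220×0.085 = (1−0.532)·S6·0.506.
S6 = 103.7/(0.506×0.468) = 437.91 lb/h.
Recycle S2 = 0.532×437.91 = 232.97 lb/h.
Combined feed S7 = 1220 + 232.97 = 1453 lb/h.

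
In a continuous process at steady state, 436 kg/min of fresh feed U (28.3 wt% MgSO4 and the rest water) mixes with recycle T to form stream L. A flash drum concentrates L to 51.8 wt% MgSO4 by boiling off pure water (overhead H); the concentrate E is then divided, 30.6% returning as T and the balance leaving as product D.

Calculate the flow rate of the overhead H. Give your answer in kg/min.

197.8 kg/min

Overall MgSO4 balance (none leaves overhead): MgSO4 in fresh feed = MgSO4 in product, i.e. 436×0.283 = (1−0.306)·E·0.518.
E = 123.39/(0.518×0.694) = 343.23 kg/min.
Recycle T = 0.306×343.23 = 105.03 kg/min.
Combined feed L = 436 + 105.03 = 541.03 kg/min.
Overhead H = L − E = 541.03 − 343.23 = 197.8 kg/min.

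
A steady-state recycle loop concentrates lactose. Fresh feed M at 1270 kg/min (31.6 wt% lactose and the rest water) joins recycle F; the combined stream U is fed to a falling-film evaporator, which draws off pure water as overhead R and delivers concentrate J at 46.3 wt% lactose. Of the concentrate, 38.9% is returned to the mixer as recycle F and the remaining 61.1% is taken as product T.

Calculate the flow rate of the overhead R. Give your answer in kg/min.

Overall lactose balance (none leaves overhead): lactose in fresh feed = lactose in product, i.e. 1270×0.316 = (1−0.389)·J·0.463.
J = 401.32/(0.463×0.611) = 1418.6 kg/min.
Recycle F = 0.389×1418.6 = 551.85 kg/min.
Combined feed U = 1270 + 551.85 = 1821.8 kg/min.
Overhead R = U − J = 1821.8 − 1418.6 = 403.22 kg/min.

403.2 kg/min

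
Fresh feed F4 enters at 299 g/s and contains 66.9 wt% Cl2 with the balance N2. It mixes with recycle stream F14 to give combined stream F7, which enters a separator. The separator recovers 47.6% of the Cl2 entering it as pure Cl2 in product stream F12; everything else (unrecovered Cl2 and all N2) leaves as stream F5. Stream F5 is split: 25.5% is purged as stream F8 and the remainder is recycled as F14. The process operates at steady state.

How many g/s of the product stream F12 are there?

Cl2 in F7: m_A = 299×0.669 + (1−0.255)·(1−0.476)·m_A, so m_A = 200.03/0.6096 = 328.12 g/s.
Product F12 = 0.476×328.12 = 156.19 g/s.

156.2 g/s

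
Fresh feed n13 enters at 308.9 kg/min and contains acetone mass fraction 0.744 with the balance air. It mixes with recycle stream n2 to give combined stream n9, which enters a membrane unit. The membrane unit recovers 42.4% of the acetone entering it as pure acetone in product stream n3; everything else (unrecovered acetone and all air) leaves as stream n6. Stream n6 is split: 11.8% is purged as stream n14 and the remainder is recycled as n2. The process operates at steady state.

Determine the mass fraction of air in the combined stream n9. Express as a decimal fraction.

0.589

air enters only via n13 and leaves only via the purge: 308.9×0.256 = 0.118×(air in n6), and the membrane unit passes all air, so air in n9 = air in n6 = 670.16 kg/min.
acetone in n9: m_A = 308.9×0.744 + (1−0.118)·(1−0.424)·m_A, so m_A = 229.82/0.4920 = 467.15 kg/min.
n9 = 467.15 + 670.16 = 1137.3 kg/min.
air fraction in n9 = 670.16/1137.3 = 0.589.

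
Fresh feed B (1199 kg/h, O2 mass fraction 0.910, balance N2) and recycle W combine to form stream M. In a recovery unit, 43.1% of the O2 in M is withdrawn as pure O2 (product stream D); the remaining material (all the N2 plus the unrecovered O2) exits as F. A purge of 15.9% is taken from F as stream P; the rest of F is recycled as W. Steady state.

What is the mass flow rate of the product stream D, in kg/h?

O2 in M: m_A = 1199×0.910 + (1−0.159)·(1−0.431)·m_A, so m_A = 1091.1/0.5215 = 2092.3 kg/h.
Product D = 0.431×2092.3 = 901.79 kg/h.

901.8 kg/h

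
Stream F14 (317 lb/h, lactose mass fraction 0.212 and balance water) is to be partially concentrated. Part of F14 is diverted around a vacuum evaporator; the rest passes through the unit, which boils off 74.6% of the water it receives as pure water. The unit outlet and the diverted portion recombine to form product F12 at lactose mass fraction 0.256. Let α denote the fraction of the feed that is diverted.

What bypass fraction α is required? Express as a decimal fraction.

0.708

All 317×0.212 = 67.204 lb/h of lactose reaches F12, so F12 = 67.204/0.256 = 262.52 lb/h and vapour = 54.484 lb/h.
The evaporator receives (1−α)·317 of feed at 0.788 water and removes 0.746 of that water:
0.746×0.788×(1−α)×317 = 54.484
(1−α) = 54.484/186.35 = 0.2924;  α = 0.7076.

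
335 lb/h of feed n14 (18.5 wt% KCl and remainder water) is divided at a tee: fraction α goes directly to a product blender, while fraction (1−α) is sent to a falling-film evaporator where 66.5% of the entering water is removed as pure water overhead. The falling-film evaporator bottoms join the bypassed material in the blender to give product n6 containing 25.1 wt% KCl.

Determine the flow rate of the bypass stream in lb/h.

All 335×0.185 = 61.975 lb/h of KCl reaches n6, so n6 = 61.975/0.251 = 246.91 lb/h and vapour = 88.088 lb/h.
The evaporator receives (1−α)·335 of feed at 0.815 water and removes 0.665 of that water:
0.665×0.815×(1−α)×335 = 88.088
(1−α) = 88.088/181.56 = 0.4852;  α = 0.5148.
Bypass flow = 0.5148×335 = 172.47 lb/h.

172.5 lb/h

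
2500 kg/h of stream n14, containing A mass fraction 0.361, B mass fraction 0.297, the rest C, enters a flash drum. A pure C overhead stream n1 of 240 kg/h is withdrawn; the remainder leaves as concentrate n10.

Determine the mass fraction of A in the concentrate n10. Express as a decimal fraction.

A is not removed: 2500×0.361 = 902.5 kg/h of A enters n10.
Concentrate = 2500 − 240 = 2260 kg/h.
Mass fraction = 902.5/2260 = 0.399.

0.399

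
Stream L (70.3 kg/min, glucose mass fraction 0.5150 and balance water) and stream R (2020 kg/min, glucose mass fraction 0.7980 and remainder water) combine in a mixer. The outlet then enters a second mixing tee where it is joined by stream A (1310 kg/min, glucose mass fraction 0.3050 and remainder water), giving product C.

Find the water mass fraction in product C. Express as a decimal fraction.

0.3978

Overall, product flow = 3400.3 kg/min.
water in = 70.3×0.485 + 2020×0.202 + 1310×0.695 = 1352.6 kg/min.
water fraction in C = 0.3978.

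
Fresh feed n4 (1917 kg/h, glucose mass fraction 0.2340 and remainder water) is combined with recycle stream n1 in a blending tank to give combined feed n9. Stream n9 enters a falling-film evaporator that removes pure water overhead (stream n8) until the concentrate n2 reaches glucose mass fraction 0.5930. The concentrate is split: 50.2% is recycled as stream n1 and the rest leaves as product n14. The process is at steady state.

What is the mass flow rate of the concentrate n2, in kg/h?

1519 kg/h

Overall glucose balance (none leaves overhead): glucose in fresh feed = glucose in product, i.e. 1917×0.234 = (1−0.502)·n2·0.593.
n2 = 448.58/(0.593×0.498) = 1519 kg/h.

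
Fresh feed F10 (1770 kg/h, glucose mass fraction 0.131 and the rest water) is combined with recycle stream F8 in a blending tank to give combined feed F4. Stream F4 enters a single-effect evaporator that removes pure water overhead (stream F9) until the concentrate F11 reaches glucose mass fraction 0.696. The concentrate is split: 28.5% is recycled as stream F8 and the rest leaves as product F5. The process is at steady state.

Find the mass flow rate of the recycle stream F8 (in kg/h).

132.8 kg/h

Overall glucose balance (none leaves overhead): glucose in fresh feed = glucose in product, i.e. 1770×0.131 = (1−0.285)·F11·0.696.
F11 = 231.87/(0.696×0.715) = 465.94 kg/h.
Recycle F8 = 0.285×465.94 = 132.79 kg/h.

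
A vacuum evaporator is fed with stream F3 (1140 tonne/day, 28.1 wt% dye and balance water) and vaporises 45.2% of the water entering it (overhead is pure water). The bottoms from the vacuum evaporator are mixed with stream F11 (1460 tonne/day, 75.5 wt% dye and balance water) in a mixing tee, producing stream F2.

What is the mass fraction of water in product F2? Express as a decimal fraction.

Vapour removed = 0.452×0.719×1140 = 370.49 tonne/day; concentrate = 769.51 tonne/day.
water reaching the mixer = 449.17 (from concentrate) + 1460×0.245 = 806.87 tonne/day.
Product flow = 769.51 + 1460 = 2229.5 tonne/day; water fraction = 0.362.

0.362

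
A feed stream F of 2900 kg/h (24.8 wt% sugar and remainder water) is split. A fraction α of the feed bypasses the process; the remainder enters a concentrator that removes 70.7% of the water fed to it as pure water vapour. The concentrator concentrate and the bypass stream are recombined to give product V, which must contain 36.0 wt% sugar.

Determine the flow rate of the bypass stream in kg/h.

All 2900×0.248 = 719.2 kg/h of sugar reaches V, so V = 719.2/0.360 = 1997.8 kg/h and vapour = 902.22 kg/h.
The evaporator receives (1−α)·2900 of feed at 0.752 water and removes 0.707 of that water:
0.707×0.752×(1−α)×2900 = 902.22
(1−α) = 902.22/1541.8 = 0.5852;  α = 0.4148.
Bypass flow = 0.4148×2900 = 1203 kg/h.

1203 kg/h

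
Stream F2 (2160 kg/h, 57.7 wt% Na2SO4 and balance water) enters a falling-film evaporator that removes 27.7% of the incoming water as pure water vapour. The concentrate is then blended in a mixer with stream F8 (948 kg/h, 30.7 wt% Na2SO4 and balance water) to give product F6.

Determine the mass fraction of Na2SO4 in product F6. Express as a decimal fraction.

Vapour removed = 0.277×0.423×2160 = 253.09 kg/h; concentrate = 1906.9 kg/h.
Na2SO4 reaching the mixer = 1246.3 (from concentrate) + 948×0.307 = 1537.4 kg/h.
Product flow = 1906.9 + 948 = 2854.9 kg/h; Na2SO4 fraction = 0.5385.

0.5385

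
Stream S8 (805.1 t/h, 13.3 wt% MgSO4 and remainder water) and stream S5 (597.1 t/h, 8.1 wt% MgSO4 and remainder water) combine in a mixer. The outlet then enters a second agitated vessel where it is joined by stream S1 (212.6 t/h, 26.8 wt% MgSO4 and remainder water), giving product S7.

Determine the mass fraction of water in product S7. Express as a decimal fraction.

0.8685

Overall, product flow = 1614.8 t/h.
water in = 805.1×0.867 + 597.1×0.919 + 212.6×0.732 = 1402.4 t/h.
water fraction in S7 = 0.8685.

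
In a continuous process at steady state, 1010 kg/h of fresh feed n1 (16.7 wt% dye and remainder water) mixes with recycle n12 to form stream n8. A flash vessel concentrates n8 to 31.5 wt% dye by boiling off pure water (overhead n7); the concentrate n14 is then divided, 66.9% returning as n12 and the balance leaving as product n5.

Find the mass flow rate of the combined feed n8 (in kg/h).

Overall dye balance (none leaves overhead): dye in fresh feed = dye in product, i.e. 1010×0.167 = (1−0.669)·n14·0.315.
n14 = 168.67/(0.315×0.331) = 1617.7 kg/h.
Recycle n12 = 0.669×1617.7 = 1082.2 kg/h.
Combined feed n8 = 1010 + 1082.2 = 2092.2 kg/h.

2092 kg/h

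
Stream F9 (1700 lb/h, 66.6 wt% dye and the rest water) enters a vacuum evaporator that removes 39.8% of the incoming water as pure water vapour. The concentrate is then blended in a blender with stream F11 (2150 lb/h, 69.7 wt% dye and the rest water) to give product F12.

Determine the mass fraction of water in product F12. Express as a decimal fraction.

Vapour removed = 0.398×0.334×1700 = 225.98 lb/h; concentrate = 1474 lb/h.
water reaching the mixer = 341.82 (from concentrate) + 2150×0.303 = 993.27 lb/h.
Product flow = 1474 + 2150 = 3624 lb/h; water fraction = 0.274.

0.274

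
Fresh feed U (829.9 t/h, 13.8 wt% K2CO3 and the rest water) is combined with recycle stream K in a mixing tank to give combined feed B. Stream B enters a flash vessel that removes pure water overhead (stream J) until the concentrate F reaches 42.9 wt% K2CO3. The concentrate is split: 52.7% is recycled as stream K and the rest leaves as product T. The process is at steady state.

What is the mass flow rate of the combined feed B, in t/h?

Overall K2CO3 balance (none leaves overhead): K2CO3 in fresh feed = K2CO3 in product, i.e. 829.9×0.138 = (1−0.527)·F·0.429.
F = 114.53/(0.429×0.473) = 564.4 t/h.
Recycle K = 0.527×564.4 = 297.44 t/h.
Combined feed B = 829.9 + 297.44 = 1127.3 t/h.

1127 t/h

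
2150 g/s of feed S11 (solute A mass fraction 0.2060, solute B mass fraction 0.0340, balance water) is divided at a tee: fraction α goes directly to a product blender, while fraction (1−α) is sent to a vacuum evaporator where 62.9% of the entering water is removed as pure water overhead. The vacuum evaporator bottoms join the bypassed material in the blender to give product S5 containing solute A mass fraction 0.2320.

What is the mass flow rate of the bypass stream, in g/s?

1646 g/s

All 2150×0.206 = 442.9 g/s of solute A reaches S5, so S5 = 442.9/0.232 = 1909.1 g/s and vapour = 240.95 g/s.
The evaporator receives (1−α)·2150 of feed at 0.760 water and removes 0.629 of that water:
0.629×0.760×(1−α)×2150 = 240.95
(1−α) = 240.95/1027.8 = 0.2344;  α = 0.7656.
Bypass flow = 0.7656×2150 = 1646 g/s.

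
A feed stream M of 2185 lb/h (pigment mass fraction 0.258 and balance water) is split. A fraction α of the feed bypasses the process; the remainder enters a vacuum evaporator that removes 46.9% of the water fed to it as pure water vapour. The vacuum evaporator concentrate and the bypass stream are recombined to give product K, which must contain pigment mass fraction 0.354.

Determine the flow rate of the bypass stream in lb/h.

482.3 lb/h

All 2185×0.258 = 563.73 lb/h of pigment reaches K, so K = 563.73/0.354 = 1592.5 lb/h and vapour = 592.54 lb/h.
The evaporator receives (1−α)·2185 of feed at 0.742 water and removes 0.469 of that water:
0.469×0.742×(1−α)×2185 = 592.54
(1−α) = 592.54/760.38 = 0.7793;  α = 0.2207.
Bypass flow = 0.2207×2185 = 482.28 lb/h.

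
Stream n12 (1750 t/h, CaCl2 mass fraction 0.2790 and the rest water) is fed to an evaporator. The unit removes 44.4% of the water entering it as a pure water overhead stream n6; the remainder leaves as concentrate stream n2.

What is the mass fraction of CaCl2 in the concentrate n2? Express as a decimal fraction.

0.4104

CaCl2 is not removed: 1750×0.279 = 488.25 t/h of CaCl2 enters n2.
water entering = 1750×0.721 = 1261.8 t/h; overhead removed = 0.444×1261.8 = 560.22 t/h.
Concentrate = 1750 − 560.22 = 1189.8 t/h.
Mass fraction = 488.25/1189.8 = 0.4104.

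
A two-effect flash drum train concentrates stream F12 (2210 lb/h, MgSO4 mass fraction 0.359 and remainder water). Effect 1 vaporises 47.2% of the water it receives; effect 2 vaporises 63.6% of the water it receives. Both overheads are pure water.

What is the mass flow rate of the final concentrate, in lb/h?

water in feed = 2210×0.641 = 1416.6 lb/h.
After stage 1: water left = (1−0.472)×1416.6 = 747.97; stream total = 1541.4 lb/h.
After stage 2: water left = (1−0.636)×747.97 = 272.26; final concentrate = 1065.7 lb/h.

1066 lb/h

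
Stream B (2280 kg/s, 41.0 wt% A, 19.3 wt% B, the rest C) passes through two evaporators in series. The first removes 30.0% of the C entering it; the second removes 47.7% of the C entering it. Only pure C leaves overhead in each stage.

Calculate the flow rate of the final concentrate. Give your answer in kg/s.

1706 kg/s

C in feed = 2280×0.397 = 905.16 kg/s.
After stage 1: C left = (1−0.300)×905.16 = 633.61; stream total = 2008.5 kg/s.
After stage 2: C left = (1−0.477)×633.61 = 331.38; final concentrate = 1706.2 kg/s.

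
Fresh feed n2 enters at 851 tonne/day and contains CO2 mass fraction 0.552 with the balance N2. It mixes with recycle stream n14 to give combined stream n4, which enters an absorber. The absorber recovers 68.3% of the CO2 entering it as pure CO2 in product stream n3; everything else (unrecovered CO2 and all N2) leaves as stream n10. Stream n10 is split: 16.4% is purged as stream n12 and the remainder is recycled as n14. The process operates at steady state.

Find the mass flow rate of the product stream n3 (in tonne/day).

436.5 tonne/day

CO2 in n4: m_A = 851×0.552 + (1−0.164)·(1−0.683)·m_A, so m_A = 469.75/0.7350 = 639.13 tonne/day.
Product n3 = 0.683×639.13 = 436.52 tonne/day.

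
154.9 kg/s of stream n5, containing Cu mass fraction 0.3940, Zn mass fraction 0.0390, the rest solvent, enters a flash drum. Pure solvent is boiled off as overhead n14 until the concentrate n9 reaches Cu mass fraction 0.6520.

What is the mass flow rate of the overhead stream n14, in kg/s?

61.29 kg/s

Cu is conserved: 154.9×0.394 = 61.031 kg/s all reports to the concentrate.
Concentrate = 61.031/(target fraction) = 93.605 kg/s.
Overhead = 154.9 − 93.605 = 61.295 kg/s.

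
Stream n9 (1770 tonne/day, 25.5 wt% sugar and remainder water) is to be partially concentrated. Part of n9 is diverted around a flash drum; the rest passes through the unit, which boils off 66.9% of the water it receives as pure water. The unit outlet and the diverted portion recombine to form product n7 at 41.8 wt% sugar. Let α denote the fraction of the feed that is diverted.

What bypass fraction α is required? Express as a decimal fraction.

0.218

All 1770×0.255 = 451.35 tonne/day of sugar reaches n7, so n7 = 451.35/0.418 = 1079.8 tonne/day and vapour = 690.22 tonne/day.
The evaporator receives (1−α)·1770 of feed at 0.745 water and removes 0.669 of that water:
0.669×0.745×(1−α)×1770 = 690.22
(1−α) = 690.22/882.18 = 0.7824;  α = 0.2176.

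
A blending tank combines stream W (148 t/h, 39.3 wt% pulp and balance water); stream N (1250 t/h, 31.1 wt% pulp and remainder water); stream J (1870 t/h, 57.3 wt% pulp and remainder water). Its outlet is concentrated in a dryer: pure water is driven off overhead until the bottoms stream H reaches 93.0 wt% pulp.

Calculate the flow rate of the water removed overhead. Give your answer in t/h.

1635 t/h

pulp entering = 148×0.393 + 1250×0.311 + 1870×0.573 = 1518.4 t/h.
All pulp reports to H, so H = 1518.4/0.930 = 1632.7 t/h.
Total feed = 3268 t/h; overhead = 3268 − 1632.7 = 1635.3 t/h.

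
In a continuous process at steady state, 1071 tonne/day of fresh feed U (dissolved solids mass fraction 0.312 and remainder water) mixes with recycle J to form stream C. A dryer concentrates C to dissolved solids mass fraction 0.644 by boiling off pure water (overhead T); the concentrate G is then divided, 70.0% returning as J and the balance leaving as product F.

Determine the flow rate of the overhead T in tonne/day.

Overall dissolved solids balance (none leaves overhead): dissolved solids in fresh feed = dissolved solids in product, i.e. 1071×0.312 = (1−0.700)·G·0.644.
G = 334.15/(0.644×0.300) = 1729.6 tonne/day.
Recycle J = 0.700×1729.6 = 1210.7 tonne/day.
Combined feed C = 1071 + 1210.7 = 2281.7 tonne/day.
Overhead T = C − G = 2281.7 − 1729.6 = 552.13 tonne/day.

552.1 tonne/day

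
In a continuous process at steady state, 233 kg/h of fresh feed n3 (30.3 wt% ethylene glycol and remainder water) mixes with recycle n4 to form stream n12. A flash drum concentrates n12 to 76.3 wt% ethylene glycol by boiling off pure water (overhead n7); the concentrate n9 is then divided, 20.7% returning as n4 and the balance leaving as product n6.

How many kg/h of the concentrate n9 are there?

116.7 kg/h

Overall ethylene glycol balance (none leaves overhead): ethylene glycol in fresh feed = ethylene glycol in product, i.e. 233×0.303 = (1−0.207)·n9·0.763.
n9 = 70.599/(0.763×0.793) = 116.68 kg/h.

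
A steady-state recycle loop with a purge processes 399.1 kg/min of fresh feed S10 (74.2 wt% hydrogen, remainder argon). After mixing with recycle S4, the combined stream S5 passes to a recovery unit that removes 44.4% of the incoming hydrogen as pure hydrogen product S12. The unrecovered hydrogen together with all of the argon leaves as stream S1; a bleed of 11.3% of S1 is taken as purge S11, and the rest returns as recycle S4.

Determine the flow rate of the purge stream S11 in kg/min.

139.7 kg/min

argon enters only via S10 and leaves only via the purge: 399.1×0.258 = 0.113×(argon in S1), and the recovery unit passes all argon, so argon in S5 = argon in S1 = 911.22 kg/min.
hydrogen in S5: m_A = 399.1×0.742 + (1−0.113)·(1−0.444)·m_A, so m_A = 296.13/0.5068 = 584.29 kg/min.
S1 = (1−0.444)×584.29 + 911.22 = 1236.1 kg/min.
Purge S11 = 0.113×1236.1 = 139.68 kg/min.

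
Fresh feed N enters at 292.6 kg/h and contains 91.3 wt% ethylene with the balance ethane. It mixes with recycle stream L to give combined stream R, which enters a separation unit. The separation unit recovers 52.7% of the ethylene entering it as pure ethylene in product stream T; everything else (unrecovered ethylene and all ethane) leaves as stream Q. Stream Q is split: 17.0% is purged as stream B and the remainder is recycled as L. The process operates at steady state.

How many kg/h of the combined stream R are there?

ethane enters only via N and leaves only via the purge: 292.6×0.087 = 0.170×(ethane in Q), and the separation unit passes all ethane, so ethane in R = ethane in Q = 149.74 kg/h.
ethylene in R: m_A = 292.6×0.913 + (1−0.170)·(1−0.527)·m_A, so m_A = 267.14/0.6074 = 439.81 kg/h.
R = 439.81 + 149.74 = 589.55 kg/h.

589.6 kg/h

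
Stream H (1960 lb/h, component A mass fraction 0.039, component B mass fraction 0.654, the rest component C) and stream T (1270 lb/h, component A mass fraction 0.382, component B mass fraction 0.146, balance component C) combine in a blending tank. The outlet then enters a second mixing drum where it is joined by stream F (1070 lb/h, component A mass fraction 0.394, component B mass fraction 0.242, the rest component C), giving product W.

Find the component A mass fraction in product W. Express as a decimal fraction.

Overall, product flow = 4300 lb/h.
component A in = 1960×0.039 + 1270×0.382 + 1070×0.394 = 983.16 lb/h.
component A fraction in W = 0.229.

0.229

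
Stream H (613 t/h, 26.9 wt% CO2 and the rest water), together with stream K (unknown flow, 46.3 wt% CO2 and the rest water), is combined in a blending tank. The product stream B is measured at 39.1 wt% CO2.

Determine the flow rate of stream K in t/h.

Let K be the unknown flow. Total out = 613 + K.
CO2 balance: 164.9 + 0.463·K = 0.391·(613 + K)
(0.463 − 0.391)·K = 0.391×613 − 164.9 = 74.786
K = 74.786 / 0.072 = 1038.7 t/h

1039 t/h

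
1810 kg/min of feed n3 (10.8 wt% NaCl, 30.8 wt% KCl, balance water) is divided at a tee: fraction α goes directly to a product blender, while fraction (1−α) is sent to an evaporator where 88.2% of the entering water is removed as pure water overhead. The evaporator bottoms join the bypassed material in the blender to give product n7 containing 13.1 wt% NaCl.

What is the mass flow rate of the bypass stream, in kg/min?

1193 kg/min

All 1810×0.108 = 195.48 kg/min of NaCl reaches n7, so n7 = 195.48/0.131 = 1492.2 kg/min and vapour = 317.79 kg/min.
The evaporator receives (1−α)·1810 of feed at 0.584 water and removes 0.882 of that water:
0.882×0.584×(1−α)×1810 = 317.79
(1−α) = 317.79/932.31 = 0.3409;  α = 0.6591.
Bypass flow = 0.6591×1810 = 1193 kg/min.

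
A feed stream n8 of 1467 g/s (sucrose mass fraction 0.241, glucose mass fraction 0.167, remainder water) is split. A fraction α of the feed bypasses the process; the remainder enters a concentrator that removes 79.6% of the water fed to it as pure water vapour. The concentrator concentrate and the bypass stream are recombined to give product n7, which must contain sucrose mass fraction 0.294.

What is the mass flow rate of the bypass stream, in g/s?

All 1467×0.241 = 353.55 g/s of sucrose reaches n7, so n7 = 353.55/0.294 = 1202.5 g/s and vapour = 264.46 g/s.
The evaporator receives (1−α)·1467 of feed at 0.592 water and removes 0.796 of that water:
0.796×0.592×(1−α)×1467 = 264.46
(1−α) = 264.46/691.3 = 0.3826;  α = 0.6174.
Bypass flow = 0.6174×1467 = 905.79 g/s.

905.8 g/s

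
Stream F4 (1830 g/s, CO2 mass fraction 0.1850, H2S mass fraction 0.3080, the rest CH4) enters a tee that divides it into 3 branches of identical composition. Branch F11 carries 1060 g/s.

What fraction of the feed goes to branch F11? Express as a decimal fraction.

0.579

Fraction to F11 = 1060/1830 = 0.5792.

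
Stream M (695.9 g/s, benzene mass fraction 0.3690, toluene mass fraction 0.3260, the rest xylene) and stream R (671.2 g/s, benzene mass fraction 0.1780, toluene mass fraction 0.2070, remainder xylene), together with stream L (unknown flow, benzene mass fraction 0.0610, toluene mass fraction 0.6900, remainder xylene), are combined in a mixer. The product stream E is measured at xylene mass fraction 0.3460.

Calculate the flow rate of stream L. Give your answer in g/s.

Let L be the unknown flow. Total out = 1367.1 + L.
xylene balance: 625.04 + 0.249·L = 0.346·(1367.1 + L)
(0.249 − 0.346)·L = 0.346×1367.1 − 625.04 = -152.02
L = -152.02 / -0.097 = 1567.2 g/s

1567 g/s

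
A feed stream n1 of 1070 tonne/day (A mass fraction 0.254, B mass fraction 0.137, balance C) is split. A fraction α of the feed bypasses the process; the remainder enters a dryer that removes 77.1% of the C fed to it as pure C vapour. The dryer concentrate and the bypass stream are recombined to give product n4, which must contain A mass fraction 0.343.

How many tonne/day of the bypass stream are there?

478.7 tonne/day

All 1070×0.254 = 271.78 tonne/day of A reaches n4, so n4 = 271.78/0.343 = 792.36 tonne/day and vapour = 277.64 tonne/day.
The evaporator receives (1−α)·1070 of feed at 0.609 C and removes 0.771 of that C:
0.771×0.609×(1−α)×1070 = 277.64
(1−α) = 277.64/502.41 = 0.5526;  α = 0.4474.
Bypass flow = 0.4474×1070 = 478.7 tonne/day.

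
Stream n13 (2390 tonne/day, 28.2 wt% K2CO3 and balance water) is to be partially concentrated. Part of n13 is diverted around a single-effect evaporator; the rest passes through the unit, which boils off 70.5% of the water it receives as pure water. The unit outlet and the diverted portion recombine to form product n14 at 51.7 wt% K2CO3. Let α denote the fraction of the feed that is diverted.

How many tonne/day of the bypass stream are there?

All 2390×0.282 = 673.98 tonne/day of K2CO3 reaches n14, so n14 = 673.98/0.517 = 1303.6 tonne/day and vapour = 1086.4 tonne/day.
The evaporator receives (1−α)·2390 of feed at 0.718 water and removes 0.705 of that water:
0.705×0.718×(1−α)×2390 = 1086.4
(1−α) = 1086.4/1209.8 = 0.8980;  α = 0.1020.
Bypass flow = 0.1020×2390 = 243.84 tonne/day.

243.8 tonne/day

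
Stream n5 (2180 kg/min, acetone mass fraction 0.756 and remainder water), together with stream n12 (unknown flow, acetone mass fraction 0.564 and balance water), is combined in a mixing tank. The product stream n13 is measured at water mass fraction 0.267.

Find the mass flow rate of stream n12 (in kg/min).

296.7 kg/min

Let n12 be the unknown flow. Total out = 2180 + n12.
water balance: 531.92 + 0.436·n12 = 0.267·(2180 + n12)
(0.436 − 0.267)·n12 = 0.267×2180 − 531.92 = 50.14
n12 = 50.14 / 0.169 = 296.69 kg/min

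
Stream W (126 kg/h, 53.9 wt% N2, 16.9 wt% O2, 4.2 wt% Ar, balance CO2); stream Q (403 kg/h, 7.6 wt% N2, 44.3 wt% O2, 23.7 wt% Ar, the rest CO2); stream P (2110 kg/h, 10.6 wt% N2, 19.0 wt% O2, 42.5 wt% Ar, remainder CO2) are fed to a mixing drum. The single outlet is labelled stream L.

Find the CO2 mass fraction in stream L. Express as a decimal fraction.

Total flow out = 126 + 403 + 2110 = 2639 kg/h.
CO2 in = 126×0.250 + 403×0.244 + 2110×0.279 = 718.52 kg/h.
CO2 mass fraction in L = 718.52/2639 = 0.272.

0.272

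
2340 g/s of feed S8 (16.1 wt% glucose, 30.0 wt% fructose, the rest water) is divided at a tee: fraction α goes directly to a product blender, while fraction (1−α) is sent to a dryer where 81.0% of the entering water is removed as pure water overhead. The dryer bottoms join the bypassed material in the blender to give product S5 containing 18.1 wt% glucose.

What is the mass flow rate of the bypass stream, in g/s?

1748 g/s

All 2340×0.161 = 376.74 g/s of glucose reaches S5, so S5 = 376.74/0.181 = 2081.4 g/s and vapour = 258.56 g/s.
The evaporator receives (1−α)·2340 of feed at 0.539 water and removes 0.810 of that water:
0.810×0.539×(1−α)×2340 = 258.56
(1−α) = 258.56/1021.6 = 0.2531;  α = 0.7469.
Bypass flow = 0.7469×2340 = 1747.8 g/s.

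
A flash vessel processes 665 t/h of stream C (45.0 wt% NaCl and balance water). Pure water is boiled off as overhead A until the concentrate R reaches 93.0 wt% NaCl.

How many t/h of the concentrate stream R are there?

NaCl is conserved: 665×0.450 = 299.25 t/h all reports to the concentrate.
Concentrate = 299.25/(target fraction) = 321.77 t/h.

321.8 t/h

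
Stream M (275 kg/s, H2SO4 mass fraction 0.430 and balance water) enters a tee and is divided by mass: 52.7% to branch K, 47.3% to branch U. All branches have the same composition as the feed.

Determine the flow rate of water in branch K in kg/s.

Branch K total = 0.527×275 = 144.93 kg/s.
water in K = 0.570×144.93 = 82.607 kg/s.

82.61 kg/s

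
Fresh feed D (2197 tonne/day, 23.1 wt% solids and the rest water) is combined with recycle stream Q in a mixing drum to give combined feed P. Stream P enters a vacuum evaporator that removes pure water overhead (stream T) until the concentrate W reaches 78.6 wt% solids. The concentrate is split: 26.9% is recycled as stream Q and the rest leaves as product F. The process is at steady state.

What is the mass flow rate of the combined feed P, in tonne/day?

2435 tonne/day

Overall solids balance (none leaves overhead): solids in fresh feed = solids in product, i.e. 2197×0.231 = (1−0.269)·W·0.786.
W = 507.51/(0.786×0.731) = 883.29 tonne/day.
Recycle Q = 0.269×883.29 = 237.6 tonne/day.
Combined feed P = 2197 + 237.6 = 2434.6 tonne/day.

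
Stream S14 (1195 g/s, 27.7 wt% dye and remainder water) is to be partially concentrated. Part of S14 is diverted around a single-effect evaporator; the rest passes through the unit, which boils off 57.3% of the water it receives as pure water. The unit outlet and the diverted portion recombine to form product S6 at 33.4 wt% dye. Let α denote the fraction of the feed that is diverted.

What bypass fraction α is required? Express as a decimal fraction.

All 1195×0.277 = 331.02 g/s of dye reaches S6, so S6 = 331.02/0.334 = 991.06 g/s and vapour = 203.94 g/s.
The evaporator receives (1−α)·1195 of feed at 0.723 water and removes 0.573 of that water:
0.573×0.723×(1−α)×1195 = 203.94
(1−α) = 203.94/495.06 = 0.4119;  α = 0.5881.

0.588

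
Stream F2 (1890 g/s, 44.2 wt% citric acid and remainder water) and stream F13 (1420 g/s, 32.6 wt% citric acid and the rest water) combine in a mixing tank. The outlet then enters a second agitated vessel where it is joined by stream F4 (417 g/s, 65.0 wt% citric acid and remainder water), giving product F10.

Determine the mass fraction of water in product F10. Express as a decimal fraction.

0.579

Overall, product flow = 3727 g/s.
water in = 1890×0.558 + 1420×0.674 + 417×0.350 = 2157.7 g/s.
water fraction in F10 = 0.579.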